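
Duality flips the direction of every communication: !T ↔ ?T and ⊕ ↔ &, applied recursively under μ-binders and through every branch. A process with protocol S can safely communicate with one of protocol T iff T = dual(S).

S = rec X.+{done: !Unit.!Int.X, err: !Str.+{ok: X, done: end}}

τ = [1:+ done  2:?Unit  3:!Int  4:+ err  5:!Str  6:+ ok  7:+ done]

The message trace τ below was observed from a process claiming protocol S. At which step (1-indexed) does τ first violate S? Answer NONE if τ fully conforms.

2

[1] + done  ✓  state: !Unit.!Int.rec X.…
[2] got ?Unit, protocol expects !Unit  ✗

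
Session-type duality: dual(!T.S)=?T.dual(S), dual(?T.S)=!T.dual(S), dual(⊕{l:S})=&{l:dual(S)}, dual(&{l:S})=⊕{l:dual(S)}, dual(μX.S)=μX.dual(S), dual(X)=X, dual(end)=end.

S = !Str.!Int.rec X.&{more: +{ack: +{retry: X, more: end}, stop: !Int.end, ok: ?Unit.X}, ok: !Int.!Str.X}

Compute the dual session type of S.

?Str.?Int.rec X.+{more: &{ack: &{retry: X, more: end}, stop: ?Int.end, ok: !Unit.X}, ok: ?Int.?Str.X}

!Str ↦ ?Str
  !Int ↦ ?Int
    rec X ↦ rec X  (μ self-dual)
      &{more,ok} ↦ +{more,ok}  (offer→select)
        • more:
          +{ack,stop,ok} ↦ &{ack,stop,ok}  (⊕→&)
            • ack:
              +{retry,more} ↦ &{retry,more}  (⊕→&)
                • retry:
                  X ↦ X
                • more:
                  end ↦ end
            • stop:
              !Int ↦ ?Int
                end ↦ end
            • ok:
              ?Unit ↦ !Unit
                X ↦ X
        • ok:
          !Int ↦ ?Int
            !Str ↦ ?Str
              X ↦ X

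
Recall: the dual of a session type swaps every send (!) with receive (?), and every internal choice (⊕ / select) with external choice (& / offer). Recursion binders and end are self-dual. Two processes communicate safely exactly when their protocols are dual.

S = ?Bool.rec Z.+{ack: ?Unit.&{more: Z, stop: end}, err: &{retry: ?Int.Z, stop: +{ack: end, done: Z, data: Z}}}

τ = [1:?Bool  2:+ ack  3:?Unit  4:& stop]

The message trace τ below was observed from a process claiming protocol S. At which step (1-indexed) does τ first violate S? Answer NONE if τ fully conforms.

NONE

step 1: ?Bool  ok  residual = rec Z.…
step 2: + ack  ok  residual = ?Unit.&{more: rec Z.…, stop: end}
step 3: ?Unit  ok  residual = &{more: rec Z.…, stop: end}
step 4: & stop  ok  residual = end
all 4 steps conform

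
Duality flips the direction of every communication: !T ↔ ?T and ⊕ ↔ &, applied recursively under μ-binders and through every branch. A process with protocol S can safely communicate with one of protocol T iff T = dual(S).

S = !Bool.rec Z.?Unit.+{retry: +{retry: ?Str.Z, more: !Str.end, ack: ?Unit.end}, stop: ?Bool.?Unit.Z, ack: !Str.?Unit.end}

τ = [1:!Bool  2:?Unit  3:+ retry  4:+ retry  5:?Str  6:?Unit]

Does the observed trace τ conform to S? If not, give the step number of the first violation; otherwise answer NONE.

step 1: !Bool  ok  residual = rec Z.…
step 2: ?Unit  ok  residual = +{retry: +{retry: ?Str.rec Z.…, more: !Str.end, ack: ?Unit.end}, stop: ?Bool.?Unit.rec Z.…, ack: !Str.?Unit.end}
step 3: + retry  ok  residual = +{retry: ?Str.rec Z.…, more: !Str.end, ack: ?Unit.end}
step 4: + retry  ok  residual = ?Str.rec Z.…
step 5: ?Str  ok  residual = rec Z.…
step 6: ?Unit  ok  residual = +{retry: +{retry: ?Str.rec Z.…, more: !Str.end, ack: ?Unit.end}, stop: ?Bool.?Unit.rec Z.…, ack: !Str.?Unit.end}
trace exhausted — no violation

NONE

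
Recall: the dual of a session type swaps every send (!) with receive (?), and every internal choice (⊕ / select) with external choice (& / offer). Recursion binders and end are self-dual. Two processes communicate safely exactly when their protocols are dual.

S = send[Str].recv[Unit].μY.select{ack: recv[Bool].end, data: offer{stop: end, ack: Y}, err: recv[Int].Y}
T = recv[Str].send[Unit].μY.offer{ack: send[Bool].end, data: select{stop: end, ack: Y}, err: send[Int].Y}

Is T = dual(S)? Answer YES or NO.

YES

send[Str] vs recv[Str]  match
  recv[Unit] vs send[Unit]  match
    μY vs μY  match (μ self-dual)
      select{ack,data,err} vs offer{ack,data,err}  match label sets agree
        • ack:
          recv[Bool] vs send[Bool]  match
            end vs end  match
        • data:
          offer{stop,ack} vs select{stop,ack}  match label sets agree
            • stop:
              end vs end  match
            • ack:
              Y vs Y  match
        • err:
          recv[Int] vs send[Int]  match
            Y vs Y  match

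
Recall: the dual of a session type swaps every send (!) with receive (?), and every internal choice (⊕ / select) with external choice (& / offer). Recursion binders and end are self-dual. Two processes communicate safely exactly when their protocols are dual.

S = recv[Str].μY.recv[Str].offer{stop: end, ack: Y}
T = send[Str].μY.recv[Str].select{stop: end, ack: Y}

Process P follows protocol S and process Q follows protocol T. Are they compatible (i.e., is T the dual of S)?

NO

recv[Str] vs send[Str]  ✓
  μY vs μY  ✓ (μ self-dual)
    recv[Str] vs recv[Str]  ✗ same direction on both sides — not dual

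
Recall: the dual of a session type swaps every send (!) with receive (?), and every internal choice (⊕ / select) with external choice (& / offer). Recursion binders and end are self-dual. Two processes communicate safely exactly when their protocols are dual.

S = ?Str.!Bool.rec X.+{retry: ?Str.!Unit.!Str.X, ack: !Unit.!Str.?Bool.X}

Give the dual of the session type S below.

?Str → !Str
  !Bool → ?Bool
    rec X → rec X  (μ self-dual)
      +{retry,ack} → &{retry,ack}  (⊕→&)
        [retry]
          ?Str → !Str
            !Unit → ?Unit
              !Str → ?Str
                X ↦ X
        [ack]
          !Unit → ?Unit
            !Str → ?Str
              ?Bool → !Bool
                X ↦ X

!Str.?Bool.rec X.&{retry: !Str.?Unit.?Str.X, ack: ?Unit.?Str.!Bool.X}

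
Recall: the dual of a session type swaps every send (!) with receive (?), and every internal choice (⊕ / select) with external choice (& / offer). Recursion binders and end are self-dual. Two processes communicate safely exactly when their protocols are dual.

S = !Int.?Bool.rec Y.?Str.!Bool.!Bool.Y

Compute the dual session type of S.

!Int → ?Int
  ?Bool → !Bool
    rec Y → rec Y  (rec unchanged)
      ?Str → !Str
        !Bool → ?Bool
          !Bool → ?Bool
            Y ↦ Y

?Int.!Bool.rec Y.!Str.?Bool.?Bool.Y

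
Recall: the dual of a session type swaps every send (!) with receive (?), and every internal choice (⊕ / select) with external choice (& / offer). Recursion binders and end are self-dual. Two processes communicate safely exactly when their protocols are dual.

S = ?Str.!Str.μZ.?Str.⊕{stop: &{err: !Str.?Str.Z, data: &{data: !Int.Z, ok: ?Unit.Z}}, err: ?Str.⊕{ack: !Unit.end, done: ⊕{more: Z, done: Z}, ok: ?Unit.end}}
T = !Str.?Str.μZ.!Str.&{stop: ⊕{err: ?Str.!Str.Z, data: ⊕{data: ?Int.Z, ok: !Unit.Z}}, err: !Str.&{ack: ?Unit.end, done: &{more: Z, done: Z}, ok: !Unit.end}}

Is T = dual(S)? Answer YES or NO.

?Str vs !Str  ✓
  !Str vs ?Str  ✓
    μZ vs μZ  ✓ (binder kept)
      ?Str vs !Str  ✓
        ⊕{stop,err} vs &{stop,err}  ✓ labels match
          [stop]
            &{err,data} vs ⊕{err,data}  ✓ labels match
              [err]
                !Str vs ?Str  ✓
                  ?Str vs !Str  ✓
                    Z vs Z  ✓
              [data]
                &{data,ok} vs ⊕{data,ok}  ✓ labels match
                  [data]
                    !Int vs ?Int  ✓
                      Z vs Z  ✓
                  [ok]
                    ?Unit vs !Unit  ✓
                      Z vs Z  ✓
          [err]
            ?Str vs !Str  ✓
              ⊕{ack,done,ok} vs &{ack,done,ok}  ✓ labels match
                [ack]
                  !Unit vs ?Unit  ✓
                    end vs end  ✓
                [done]
                  ⊕{more,done} vs &{more,done}  ✓ labels match
                    [more]
                      Z vs Z  ✓
                    [done]
                      Z vs Z  ✓
                [ok]
                  ?Unit vs !Unit  ✓
                    end vs end  ✓

YES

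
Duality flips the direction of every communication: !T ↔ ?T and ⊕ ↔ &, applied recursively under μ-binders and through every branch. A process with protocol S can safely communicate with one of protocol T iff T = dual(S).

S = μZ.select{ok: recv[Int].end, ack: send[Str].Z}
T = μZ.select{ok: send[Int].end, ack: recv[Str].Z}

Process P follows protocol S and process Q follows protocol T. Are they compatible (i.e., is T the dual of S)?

μZ | μZ  match (rec unchanged)
  select{ok,ack} | select{ok,ack}  ✗ choice polarity not flipped — not dual

NO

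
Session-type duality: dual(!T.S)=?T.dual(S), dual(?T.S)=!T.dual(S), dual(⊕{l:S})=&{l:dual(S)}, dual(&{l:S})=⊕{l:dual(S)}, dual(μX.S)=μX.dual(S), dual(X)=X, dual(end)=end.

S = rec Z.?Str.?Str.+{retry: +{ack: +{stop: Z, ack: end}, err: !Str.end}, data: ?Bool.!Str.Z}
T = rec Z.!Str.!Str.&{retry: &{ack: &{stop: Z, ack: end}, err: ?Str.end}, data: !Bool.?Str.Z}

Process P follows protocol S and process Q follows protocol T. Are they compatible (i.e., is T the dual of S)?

YES

rec Z ‖ rec Z  ✓ (binder kept)
  ?Str ‖ !Str  ✓
    ?Str ‖ !Str  ✓
      +{retry,data} ‖ &{retry,data}  ✓ labels match
        [retry]
          +{ack,err} ‖ &{ack,err}  ✓ labels match
            [ack]
              +{stop,ack} ‖ &{stop,ack}  ✓ labels match
                [stop]
                  Z ‖ Z  ✓
                [ack]
                  end ‖ end  ✓
            [err]
              !Str ‖ ?Str  ✓
                end ‖ end  ✓
        [data]
          ?Bool ‖ !Bool  ✓
            !Str ‖ ?Str  ✓
              Z ‖ Z  ✓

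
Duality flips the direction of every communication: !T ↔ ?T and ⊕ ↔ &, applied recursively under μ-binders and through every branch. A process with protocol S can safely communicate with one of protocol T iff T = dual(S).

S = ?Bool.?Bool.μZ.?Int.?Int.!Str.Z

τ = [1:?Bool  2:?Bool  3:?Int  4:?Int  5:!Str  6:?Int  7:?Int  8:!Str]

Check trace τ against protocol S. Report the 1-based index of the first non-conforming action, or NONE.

NONE

step 1: ?Bool  ok  state: ?Bool.μZ.…
step 2: ?Bool  ok  state: μZ.…
step 3: ?Int  ok  state: ?Int.!Str.μZ.…
step 4: ?Int  ok  state: !Str.μZ.…
step 5: !Str  ok  state: μZ.…
step 6: ?Int  ok  state: ?Int.!Str.μZ.…
step 7: ?Int  ok  state: !Str.μZ.…
step 8: !Str  ok  state: μZ.…
trace exhausted — no violation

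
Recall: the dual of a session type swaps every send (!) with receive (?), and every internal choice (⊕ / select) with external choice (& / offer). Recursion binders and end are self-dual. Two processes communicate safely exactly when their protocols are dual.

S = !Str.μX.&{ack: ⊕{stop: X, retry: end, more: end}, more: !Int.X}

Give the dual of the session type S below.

?Str.μX.⊕{ack: &{stop: X, retry: end, more: end}, more: ?Int.X}

!Str = ?Str
  μX = μX  (binder kept)
    &{ack,more} = ⊕{ack,more}  (&→⊕)
      • ack:
        ⊕{stop,retry,more} = &{stop,retry,more}  (internal→external)
          • stop:
            X self-dual
          • retry:
            end self-dual
          • more:
            end self-dual
      • more:
        !Int = ?Int
          X self-dual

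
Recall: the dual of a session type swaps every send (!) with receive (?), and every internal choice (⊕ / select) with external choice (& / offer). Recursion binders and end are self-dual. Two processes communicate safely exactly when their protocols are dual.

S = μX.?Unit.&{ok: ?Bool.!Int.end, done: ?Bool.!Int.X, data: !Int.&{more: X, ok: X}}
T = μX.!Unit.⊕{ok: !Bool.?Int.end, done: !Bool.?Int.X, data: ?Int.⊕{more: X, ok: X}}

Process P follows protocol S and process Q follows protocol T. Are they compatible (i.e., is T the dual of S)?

μX vs μX  ok (binder kept)
  ?Unit vs !Unit  ok
    &{ok,done,data} vs ⊕{ok,done,data}  ok label sets agree
      [ok]
        ?Bool vs !Bool  ok
          !Int vs ?Int  ok
            end vs end  ok
      [done]
        ?Bool vs !Bool  ok
          !Int vs ?Int  ok
            X vs X  ok
      [data]
        !Int vs ?Int  ok
          &{more,ok} vs ⊕{more,ok}  ok label sets agree
            [more]
              X vs X  ok
            [ok]
              X vs X  ok

YES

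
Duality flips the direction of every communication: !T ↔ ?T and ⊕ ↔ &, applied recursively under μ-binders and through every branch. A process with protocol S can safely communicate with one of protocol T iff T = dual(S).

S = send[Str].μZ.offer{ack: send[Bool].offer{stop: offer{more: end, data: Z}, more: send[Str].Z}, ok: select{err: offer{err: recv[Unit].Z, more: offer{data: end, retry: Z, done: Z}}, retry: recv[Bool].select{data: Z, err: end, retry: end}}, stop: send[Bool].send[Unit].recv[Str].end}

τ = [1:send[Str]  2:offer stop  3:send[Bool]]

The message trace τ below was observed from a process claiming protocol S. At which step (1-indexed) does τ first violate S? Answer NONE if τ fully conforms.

[1] send[Str]  ✓  state: μZ.…
[2] offer stop  ✓  state: send[Bool].send[Unit].recv[Str].end
[3] send[Bool]  ✓  state: send[Unit].recv[Str].end
trace exhausted — no violation

NONE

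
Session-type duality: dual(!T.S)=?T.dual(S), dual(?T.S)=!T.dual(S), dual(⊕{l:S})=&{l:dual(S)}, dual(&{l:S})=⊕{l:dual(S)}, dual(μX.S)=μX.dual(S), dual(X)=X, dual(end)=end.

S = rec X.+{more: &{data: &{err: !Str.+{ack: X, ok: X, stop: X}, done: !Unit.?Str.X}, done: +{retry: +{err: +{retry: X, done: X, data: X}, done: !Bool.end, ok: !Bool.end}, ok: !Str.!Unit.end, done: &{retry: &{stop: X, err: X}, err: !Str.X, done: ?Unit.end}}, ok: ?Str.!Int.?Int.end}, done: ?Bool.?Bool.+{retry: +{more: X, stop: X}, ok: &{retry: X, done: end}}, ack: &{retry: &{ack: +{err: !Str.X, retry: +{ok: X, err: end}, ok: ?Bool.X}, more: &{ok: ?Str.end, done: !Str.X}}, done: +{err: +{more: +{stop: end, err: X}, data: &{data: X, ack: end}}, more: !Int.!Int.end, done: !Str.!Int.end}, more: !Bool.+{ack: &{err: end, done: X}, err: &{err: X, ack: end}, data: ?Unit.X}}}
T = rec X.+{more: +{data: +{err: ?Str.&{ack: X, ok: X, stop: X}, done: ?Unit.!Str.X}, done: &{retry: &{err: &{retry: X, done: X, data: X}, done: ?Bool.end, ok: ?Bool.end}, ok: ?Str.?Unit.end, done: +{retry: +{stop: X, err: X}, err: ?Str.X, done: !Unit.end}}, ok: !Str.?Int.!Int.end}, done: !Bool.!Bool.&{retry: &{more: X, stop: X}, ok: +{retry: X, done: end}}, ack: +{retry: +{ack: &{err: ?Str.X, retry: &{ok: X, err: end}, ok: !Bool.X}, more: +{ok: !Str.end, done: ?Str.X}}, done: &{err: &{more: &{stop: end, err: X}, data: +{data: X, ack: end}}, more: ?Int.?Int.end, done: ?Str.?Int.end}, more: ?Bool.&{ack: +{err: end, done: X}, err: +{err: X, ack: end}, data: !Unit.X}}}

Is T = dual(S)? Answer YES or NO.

rec X ‖ rec X  ✓ (rec unchanged)
  +{more,done,ack} ‖ +{more,done,ack}  ✗ choice polarity not flipped — not dual

NO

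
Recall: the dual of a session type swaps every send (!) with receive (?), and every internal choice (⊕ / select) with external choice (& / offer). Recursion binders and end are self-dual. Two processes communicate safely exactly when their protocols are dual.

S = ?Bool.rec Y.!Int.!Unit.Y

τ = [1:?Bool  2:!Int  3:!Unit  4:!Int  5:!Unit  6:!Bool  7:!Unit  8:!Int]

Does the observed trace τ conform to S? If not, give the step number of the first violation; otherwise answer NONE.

step 1: ?Bool  ✓  state: rec Y.…
step 2: !Int  ✓  state: !Unit.rec Y.…
step 3: !Unit  ✓  state: rec Y.…
step 4: !Int  ✓  state: !Unit.rec Y.…
step 5: !Unit  ✓  state: rec Y.…
step 6: got !Bool, protocol expects !Int  ✗

6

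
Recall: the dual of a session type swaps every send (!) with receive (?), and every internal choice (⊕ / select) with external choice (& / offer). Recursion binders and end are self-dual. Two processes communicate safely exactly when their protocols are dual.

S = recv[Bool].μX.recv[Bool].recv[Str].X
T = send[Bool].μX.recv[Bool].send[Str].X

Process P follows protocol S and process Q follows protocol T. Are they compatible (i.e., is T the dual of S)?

NO

recv[Bool] ‖ send[Bool]  ✓
  μX ‖ μX  ✓ (rec unchanged)
    recv[Bool] ‖ recv[Bool]  ✗ same direction on both sides — not dual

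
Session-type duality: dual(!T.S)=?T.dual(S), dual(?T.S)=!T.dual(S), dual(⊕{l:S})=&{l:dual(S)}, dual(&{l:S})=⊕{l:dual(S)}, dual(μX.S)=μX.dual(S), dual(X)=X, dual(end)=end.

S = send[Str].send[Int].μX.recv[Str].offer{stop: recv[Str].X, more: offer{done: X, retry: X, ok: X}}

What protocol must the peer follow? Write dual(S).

recv[Str].recv[Int].μX.send[Str].select{stop: send[Str].X, more: select{done: X, retry: X, ok: X}}

send[Str] → recv[Str]
  send[Int] → recv[Int]
    μX → μX  (μ self-dual)
      recv[Str] → send[Str]
        offer{stop,more} → select{stop,more}  (offer→select)
          • stop:
            recv[Str] → send[Str]
              X self-dual
          • more:
            offer{done,retry,ok} → select{done,retry,ok}  (offer→select)
              • done:
                X self-dual
              • retry:
                X self-dual
              • ok:
                X self-dual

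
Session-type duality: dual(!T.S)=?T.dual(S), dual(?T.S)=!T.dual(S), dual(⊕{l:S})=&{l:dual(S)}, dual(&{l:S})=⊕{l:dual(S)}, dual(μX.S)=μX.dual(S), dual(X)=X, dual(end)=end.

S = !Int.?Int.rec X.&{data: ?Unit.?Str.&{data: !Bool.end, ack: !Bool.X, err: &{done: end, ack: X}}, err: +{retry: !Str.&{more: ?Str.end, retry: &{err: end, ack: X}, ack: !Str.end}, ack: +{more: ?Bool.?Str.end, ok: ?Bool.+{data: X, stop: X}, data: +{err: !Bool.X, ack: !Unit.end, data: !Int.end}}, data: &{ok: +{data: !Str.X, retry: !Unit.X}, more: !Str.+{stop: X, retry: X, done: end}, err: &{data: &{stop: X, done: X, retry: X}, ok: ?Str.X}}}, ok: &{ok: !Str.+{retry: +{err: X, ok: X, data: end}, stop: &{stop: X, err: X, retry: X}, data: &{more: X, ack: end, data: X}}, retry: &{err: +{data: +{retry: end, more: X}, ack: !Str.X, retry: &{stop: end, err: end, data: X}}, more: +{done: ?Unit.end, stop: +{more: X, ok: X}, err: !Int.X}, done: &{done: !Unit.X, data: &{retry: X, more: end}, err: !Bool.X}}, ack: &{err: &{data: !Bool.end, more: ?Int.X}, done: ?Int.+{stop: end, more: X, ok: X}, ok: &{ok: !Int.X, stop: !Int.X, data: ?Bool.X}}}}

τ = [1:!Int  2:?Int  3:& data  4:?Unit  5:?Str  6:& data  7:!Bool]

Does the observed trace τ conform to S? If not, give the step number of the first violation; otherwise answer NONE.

NONE

step 1: !Int  match  cont: ?Int.rec X.…
step 2: ?Int  match  cont: rec X.…
step 3: & data  match  cont: ?Unit.?Str.&{data: !Bool.end, ack: !Bool.rec X.…, err: &{done: end, ack: rec X.…}}
step 4: ?Unit  match  cont: ?Str.&{data: !Bool.end, ack: !Bool.rec X.…, err: &{done: end, ack: rec X.…}}
step 5: ?Str  match  cont: &{data: !Bool.end, ack: !Bool.rec X.…, err: &{done: end, ack: rec X.…}}
step 6: & data  match  cont: !Bool.end
step 7: !Bool  match  cont: end
trace exhausted — no violation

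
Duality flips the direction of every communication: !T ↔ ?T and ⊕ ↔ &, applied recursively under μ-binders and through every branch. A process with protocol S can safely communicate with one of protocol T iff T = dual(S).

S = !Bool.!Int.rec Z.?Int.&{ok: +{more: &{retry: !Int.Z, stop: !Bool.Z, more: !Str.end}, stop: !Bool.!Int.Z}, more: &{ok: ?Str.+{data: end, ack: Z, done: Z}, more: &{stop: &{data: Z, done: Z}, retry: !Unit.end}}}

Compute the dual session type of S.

?Bool.?Int.rec Z.!Int.+{ok: &{more: +{retry: ?Int.Z, stop: ?Bool.Z, more: ?Str.end}, stop: ?Bool.?Int.Z}, more: +{ok: !Str.&{data: end, ack: Z, done: Z}, more: +{stop: +{data: Z, done: Z}, retry: ?Unit.end}}}

!Bool → ?Bool
  !Int → ?Int
    rec Z → rec Z  (binder kept)
      ?Int → !Int
        &{ok,more} → +{ok,more}  (external→internal)
          • ok:
            +{more,stop} → &{more,stop}  (internal→external)
              • more:
                &{retry,stop,more} → +{retry,stop,more}  (external→internal)
                  • retry:
                    !Int → ?Int
                      Z ↦ Z
                  • stop:
                    !Bool → ?Bool
                      Z ↦ Z
                  • more:
                    !Str → ?Str
                      end ↦ end
              • stop:
                !Bool → ?Bool
                  !Int → ?Int
                    Z ↦ Z
          • more:
            &{ok,more} → +{ok,more}  (external→internal)
              • ok:
                ?Str → !Str
                  +{data,ack,done} → &{data,ack,done}  (internal→external)
                    • data:
                      end ↦ end
                    • ack:
                      Z ↦ Z
                    • done:
                      Z ↦ Z
              • more:
                &{stop,retry} → +{stop,retry}  (external→internal)
                  • stop:
                    &{data,done} → +{data,done}  (external→internal)
                      • data:
                        Z ↦ Z
                      • done:
                        Z ↦ Z
                  • retry:
                    !Unit → ?Unit
                      end ↦ end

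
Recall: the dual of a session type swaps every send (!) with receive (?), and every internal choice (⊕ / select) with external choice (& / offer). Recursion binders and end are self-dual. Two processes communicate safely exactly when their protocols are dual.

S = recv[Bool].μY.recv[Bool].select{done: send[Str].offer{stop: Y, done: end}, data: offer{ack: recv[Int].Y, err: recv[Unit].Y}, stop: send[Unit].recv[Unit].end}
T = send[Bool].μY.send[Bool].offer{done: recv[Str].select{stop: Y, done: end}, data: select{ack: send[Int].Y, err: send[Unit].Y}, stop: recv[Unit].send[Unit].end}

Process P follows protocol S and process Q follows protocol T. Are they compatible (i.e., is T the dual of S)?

recv[Bool] ‖ send[Bool]  match
  μY ‖ μY  match (μ self-dual)
    recv[Bool] ‖ send[Bool]  match
      select{done,data,stop} ‖ offer{done,data,stop}  match labels match
        • done:
          send[Str] ‖ recv[Str]  match
            offer{stop,done} ‖ select{stop,done}  match labels match
              • stop:
                Y ‖ Y  match
              • done:
                end ‖ end  match
        • data:
          offer{ack,err} ‖ select{ack,err}  match labels match
            • ack:
              recv[Int] ‖ send[Int]  match
                Y ‖ Y  match
            • err:
              recv[Unit] ‖ send[Unit]  match
                Y ‖ Y  match
        • stop:
          send[Unit] ‖ recv[Unit]  match
            recv[Unit] ‖ send[Unit]  match
              end ‖ end  match

YES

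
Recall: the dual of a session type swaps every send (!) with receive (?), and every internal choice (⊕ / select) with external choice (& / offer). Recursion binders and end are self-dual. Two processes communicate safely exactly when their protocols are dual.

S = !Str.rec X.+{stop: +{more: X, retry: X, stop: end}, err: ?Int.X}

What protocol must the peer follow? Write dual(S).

!Str → ?Str
  rec X → rec X  (rec unchanged)
    +{stop,err} → &{stop,err}  (internal→external)
      case stop:
        +{more,retry,stop} → &{more,retry,stop}  (internal→external)
          case more:
            X self-dual
          case retry:
            X self-dual
          case stop:
            end self-dual
      case err:
        ?Int → !Int
          X self-dual

?Str.rec X.&{stop: &{more: X, retry: X, stop: end}, err: !Int.X}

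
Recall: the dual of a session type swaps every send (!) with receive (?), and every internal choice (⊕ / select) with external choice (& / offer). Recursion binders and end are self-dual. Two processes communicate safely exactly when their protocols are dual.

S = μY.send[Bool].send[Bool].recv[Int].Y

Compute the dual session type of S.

μY → μY  (μ self-dual)
  send[Bool] → recv[Bool]
    send[Bool] → recv[Bool]
      recv[Int] → send[Int]
        dual(Y) = Y

μY.recv[Bool].recv[Bool].send[Int].Y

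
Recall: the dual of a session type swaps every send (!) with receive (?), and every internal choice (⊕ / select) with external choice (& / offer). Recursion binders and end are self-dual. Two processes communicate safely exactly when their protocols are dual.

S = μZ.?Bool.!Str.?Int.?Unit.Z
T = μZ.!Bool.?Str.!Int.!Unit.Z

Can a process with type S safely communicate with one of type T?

YES

μZ vs μZ  match (μ self-dual)
  ?Bool vs !Bool  match
    !Str vs ?Str  match
      ?Int vs !Int  match
        ?Unit vs !Unit  match
          Z vs Z  match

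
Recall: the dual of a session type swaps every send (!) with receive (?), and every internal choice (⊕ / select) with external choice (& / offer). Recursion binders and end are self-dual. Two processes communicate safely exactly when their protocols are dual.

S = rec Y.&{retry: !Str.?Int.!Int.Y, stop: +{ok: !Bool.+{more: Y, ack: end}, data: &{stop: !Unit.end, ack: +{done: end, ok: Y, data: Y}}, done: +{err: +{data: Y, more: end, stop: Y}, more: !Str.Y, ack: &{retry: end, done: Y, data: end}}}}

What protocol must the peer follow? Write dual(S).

rec Y.+{retry: ?Str.!Int.?Int.Y, stop: &{ok: ?Bool.&{more: Y, ack: end}, data: +{stop: ?Unit.end, ack: &{done: end, ok: Y, data: Y}}, done: &{err: &{data: Y, more: end, stop: Y}, more: ?Str.Y, ack: +{retry: end, done: Y, data: end}}}}

rec Y = rec Y  (binder kept)
  &{retry,stop} = +{retry,stop}  (&→⊕)
    • retry:
      !Str = ?Str
        ?Int = !Int
          !Int = ?Int
            Y self-dual
    • stop:
      +{ok,data,done} = &{ok,data,done}  (select→offer)
        • ok:
          !Bool = ?Bool
            +{more,ack} = &{more,ack}  (select→offer)
              • more:
                Y self-dual
              • ack:
                end self-dual
        • data:
          &{stop,ack} = +{stop,ack}  (&→⊕)
            • stop:
              !Unit = ?Unit
                end self-dual
            • ack:
              +{done,ok,data} = &{done,ok,data}  (select→offer)
                • done:
                  end self-dual
                • ok:
                  Y self-dual
                • data:
                  Y self-dual
        • done:
          +{err,more,ack} = &{err,more,ack}  (select→offer)
            • err:
              +{data,more,stop} = &{data,more,stop}  (select→offer)
                • data:
                  Y self-dual
                • more:
                  end self-dual
                • stop:
                  Y self-dual
            • more:
              !Str = ?Str
                Y self-dual
            • ack:
              &{retry,done,data} = +{retry,done,data}  (&→⊕)
                • retry:
                  end self-dual
                • done:
                  Y self-dual
                • data:
                  end self-dual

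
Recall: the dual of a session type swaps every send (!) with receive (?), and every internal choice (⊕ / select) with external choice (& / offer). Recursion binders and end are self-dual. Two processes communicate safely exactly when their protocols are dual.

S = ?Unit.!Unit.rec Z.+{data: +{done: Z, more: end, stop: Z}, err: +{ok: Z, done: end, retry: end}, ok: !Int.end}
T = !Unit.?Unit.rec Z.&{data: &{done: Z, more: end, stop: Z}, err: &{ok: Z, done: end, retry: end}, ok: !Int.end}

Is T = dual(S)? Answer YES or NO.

?Unit vs !Unit  ✓
  !Unit vs ?Unit  ✓
    rec Z vs rec Z  ✓ (binder kept)
      +{data,err,ok} vs &{data,err,ok}  ✓ labels match
        [data]
          +{done,more,stop} vs &{done,more,stop}  ✓ labels match
            [done]
              Z vs Z  ✓
            [more]
              end vs end  ✓
            [stop]
              Z vs Z  ✓
        [err]
          +{ok,done,retry} vs &{ok,done,retry}  ✓ labels match
            [ok]
              Z vs Z  ✓
            [done]
              end vs end  ✓
            [retry]
              end vs end  ✓
        [ok]
          !Int vs !Int  ✗ same direction on both sides — not dual

NO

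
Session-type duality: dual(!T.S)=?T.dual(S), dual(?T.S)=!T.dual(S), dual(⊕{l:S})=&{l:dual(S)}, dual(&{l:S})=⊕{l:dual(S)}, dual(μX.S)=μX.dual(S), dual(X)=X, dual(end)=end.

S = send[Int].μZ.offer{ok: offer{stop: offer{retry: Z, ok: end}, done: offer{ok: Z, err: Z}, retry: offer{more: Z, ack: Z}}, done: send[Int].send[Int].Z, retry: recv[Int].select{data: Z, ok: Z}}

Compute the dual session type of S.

send[Int] → recv[Int]
  μZ → μZ  (μ self-dual)
    offer{ok,done,retry} → select{ok,done,retry}  (offer→select)
      [ok]
        offer{stop,done,retry} → select{stop,done,retry}  (offer→select)
          [stop]
            offer{retry,ok} → select{retry,ok}  (offer→select)
              [retry]
                Z self-dual
              [ok]
                end self-dual
          [done]
            offer{ok,err} → select{ok,err}  (offer→select)
              [ok]
                Z self-dual
              [err]
                Z self-dual
          [retry]
            offer{more,ack} → select{more,ack}  (offer→select)
              [more]
                Z self-dual
              [ack]
                Z self-dual
      [done]
        send[Int] → recv[Int]
          send[Int] → recv[Int]
            Z self-dual
      [retry]
        recv[Int] → send[Int]
          select{data,ok} → offer{data,ok}  (internal→external)
            [data]
              Z self-dual
            [ok]
              Z self-dual

recv[Int].μZ.select{ok: select{stop: select{retry: Z, ok: end}, done: select{ok: Z, err: Z}, retry: select{more: Z, ack: Z}}, done: recv[Int].recv[Int].Z, retry: send[Int].offer{data: Z, ok: Z}}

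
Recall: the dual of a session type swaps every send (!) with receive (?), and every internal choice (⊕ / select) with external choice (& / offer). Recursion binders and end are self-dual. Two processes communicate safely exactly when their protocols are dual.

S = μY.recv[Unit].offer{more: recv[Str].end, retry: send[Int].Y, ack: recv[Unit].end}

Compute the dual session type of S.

μY.send[Unit].select{more: send[Str].end, retry: recv[Int].Y, ack: send[Unit].end}

μY ↦ μY  (rec unchanged)
  recv[Unit] ↦ send[Unit]
    offer{more,retry,ack} ↦ select{more,retry,ack}  (offer→select)
      • more:
        recv[Str] ↦ send[Str]
          end self-dual
      • retry:
        send[Int] ↦ recv[Int]
          Y self-dual
      • ack:
        recv[Unit] ↦ send[Unit]
          end self-dual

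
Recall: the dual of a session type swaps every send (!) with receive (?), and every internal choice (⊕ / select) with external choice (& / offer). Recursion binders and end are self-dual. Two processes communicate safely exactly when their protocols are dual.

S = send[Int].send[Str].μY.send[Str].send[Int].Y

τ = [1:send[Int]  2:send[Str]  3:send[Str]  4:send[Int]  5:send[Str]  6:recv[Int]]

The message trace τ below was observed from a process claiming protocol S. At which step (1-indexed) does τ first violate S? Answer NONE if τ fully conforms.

6

step 1: send[Int]  ✓  state: send[Str].μY.…
step 2: send[Str]  ✓  state: μY.…
step 3: send[Str]  ✓  state: send[Int].μY.…
step 4: send[Int]  ✓  state: μY.…
step 5: send[Str]  ✓  state: send[Int].μY.…
step 6: got recv[Int], protocol expects send[Int]  ✗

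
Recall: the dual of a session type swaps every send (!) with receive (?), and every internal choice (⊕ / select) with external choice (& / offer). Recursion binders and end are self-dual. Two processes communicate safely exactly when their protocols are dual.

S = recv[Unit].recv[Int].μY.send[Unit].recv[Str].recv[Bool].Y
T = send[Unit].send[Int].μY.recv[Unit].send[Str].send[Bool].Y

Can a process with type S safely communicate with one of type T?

YES

recv[Unit] ‖ send[Unit]  ok
  recv[Int] ‖ send[Int]  ok
    μY ‖ μY  ok (μ self-dual)
      send[Unit] ‖ recv[Unit]  ok
        recv[Str] ‖ send[Str]  ok
          recv[Bool] ‖ send[Bool]  ok
            Y ‖ Y  ok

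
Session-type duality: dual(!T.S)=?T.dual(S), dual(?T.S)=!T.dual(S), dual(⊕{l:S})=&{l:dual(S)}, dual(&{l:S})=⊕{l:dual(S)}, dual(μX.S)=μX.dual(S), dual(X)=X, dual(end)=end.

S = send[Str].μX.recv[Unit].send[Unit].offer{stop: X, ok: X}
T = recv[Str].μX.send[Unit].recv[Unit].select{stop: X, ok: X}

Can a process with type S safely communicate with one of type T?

send[Str] | recv[Str]  match
  μX | μX  match (rec unchanged)
    recv[Unit] | send[Unit]  match
      send[Unit] | recv[Unit]  match
        offer{stop,ok} | select{stop,ok}  match labels match
          • stop:
            X | X  match
          • ok:
            X | X  match

YES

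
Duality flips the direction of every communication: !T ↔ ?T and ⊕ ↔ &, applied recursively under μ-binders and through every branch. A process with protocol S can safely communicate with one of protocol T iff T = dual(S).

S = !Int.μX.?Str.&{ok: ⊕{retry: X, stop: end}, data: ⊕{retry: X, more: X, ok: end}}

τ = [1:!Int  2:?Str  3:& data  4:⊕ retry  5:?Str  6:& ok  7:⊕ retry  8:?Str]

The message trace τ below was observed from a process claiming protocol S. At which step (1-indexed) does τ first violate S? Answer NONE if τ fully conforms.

@1 !Int  match  cont: μX.…
@2 ?Str  match  cont: &{ok: ⊕{retry: μX.…, stop: end}, data: ⊕{retry: μX.…, more: μX.…, ok: end}}
@3 & data  match  cont: ⊕{retry: μX.…, more: μX.…, ok: end}
@4 ⊕ retry  match  cont: μX.…
@5 ?Str  match  cont: &{ok: ⊕{retry: μX.…, stop: end}, data: ⊕{retry: μX.…, more: μX.…, ok: end}}
@6 & ok  match  cont: ⊕{retry: μX.…, stop: end}
@7 ⊕ retry  match  cont: μX.…
@8 ?Str  match  cont: &{ok: ⊕{retry: μX.…, stop: end}, data: ⊕{retry: μX.…, more: μX.…, ok: end}}
τ conforms to S (length 8)

NONE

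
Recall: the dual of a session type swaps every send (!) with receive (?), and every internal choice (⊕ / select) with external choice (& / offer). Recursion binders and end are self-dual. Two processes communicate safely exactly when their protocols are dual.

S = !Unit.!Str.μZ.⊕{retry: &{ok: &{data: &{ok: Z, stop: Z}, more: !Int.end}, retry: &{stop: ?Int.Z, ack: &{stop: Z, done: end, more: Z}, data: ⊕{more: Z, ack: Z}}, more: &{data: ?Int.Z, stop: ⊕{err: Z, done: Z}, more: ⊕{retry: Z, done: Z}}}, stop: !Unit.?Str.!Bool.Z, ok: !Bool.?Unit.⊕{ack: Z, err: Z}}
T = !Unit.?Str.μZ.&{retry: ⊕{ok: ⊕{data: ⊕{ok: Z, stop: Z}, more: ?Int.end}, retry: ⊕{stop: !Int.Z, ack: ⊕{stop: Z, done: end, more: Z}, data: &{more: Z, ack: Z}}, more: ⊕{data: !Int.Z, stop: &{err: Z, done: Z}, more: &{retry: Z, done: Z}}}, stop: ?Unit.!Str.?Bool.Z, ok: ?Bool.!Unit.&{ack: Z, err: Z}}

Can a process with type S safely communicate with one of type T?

NO

!Unit | !Unit  ✗ same direction on both sides — not dual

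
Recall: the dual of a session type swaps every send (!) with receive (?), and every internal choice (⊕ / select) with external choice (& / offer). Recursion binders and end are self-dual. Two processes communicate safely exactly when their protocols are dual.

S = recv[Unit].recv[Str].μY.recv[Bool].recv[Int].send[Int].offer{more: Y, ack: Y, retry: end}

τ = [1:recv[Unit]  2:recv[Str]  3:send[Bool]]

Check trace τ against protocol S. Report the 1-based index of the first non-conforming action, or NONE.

3

[1] recv[Unit]  match  state: recv[Str].μY.…
[2] recv[Str]  match  state: μY.…
[3] got send[Bool], protocol expects recv[Bool]  ✗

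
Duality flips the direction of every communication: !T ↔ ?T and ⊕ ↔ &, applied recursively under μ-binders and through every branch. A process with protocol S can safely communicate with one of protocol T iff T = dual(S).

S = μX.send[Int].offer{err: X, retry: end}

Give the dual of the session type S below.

μX → μX  (rec unchanged)
  send[Int] → recv[Int]
    offer{err,retry} → select{err,retry}  (offer→select)
      case err:
        dual(X) = X
      case retry:
        dual(end) = end

μX.recv[Int].select{err: X, retry: end}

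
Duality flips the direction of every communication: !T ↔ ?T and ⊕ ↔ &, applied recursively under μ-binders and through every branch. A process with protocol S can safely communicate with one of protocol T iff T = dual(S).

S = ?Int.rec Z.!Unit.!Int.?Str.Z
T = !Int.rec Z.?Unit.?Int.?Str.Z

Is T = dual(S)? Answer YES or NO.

?Int ‖ !Int  ✓
  rec Z ‖ rec Z  ✓ (binder kept)
    !Unit ‖ ?Unit  ✓
      !Int ‖ ?Int  ✓
        ?Str ‖ ?Str  ✗ same direction on both sides — not dual

NO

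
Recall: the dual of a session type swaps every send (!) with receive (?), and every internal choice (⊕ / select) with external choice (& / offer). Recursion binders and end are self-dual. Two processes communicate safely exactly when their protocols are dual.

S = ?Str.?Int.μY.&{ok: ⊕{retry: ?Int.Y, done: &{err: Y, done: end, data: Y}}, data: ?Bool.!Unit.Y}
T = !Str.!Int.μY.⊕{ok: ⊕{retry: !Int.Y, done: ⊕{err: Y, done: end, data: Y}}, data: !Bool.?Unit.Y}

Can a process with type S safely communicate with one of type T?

?Str vs !Str  ✓
  ?Int vs !Int  ✓
    μY vs μY  ✓ (rec unchanged)
      &{ok,data} vs ⊕{ok,data}  ✓ same labels
        • ok:
          ⊕{retry,done} vs ⊕{retry,done}  ✗ choice polarity not flipped — not dual

NO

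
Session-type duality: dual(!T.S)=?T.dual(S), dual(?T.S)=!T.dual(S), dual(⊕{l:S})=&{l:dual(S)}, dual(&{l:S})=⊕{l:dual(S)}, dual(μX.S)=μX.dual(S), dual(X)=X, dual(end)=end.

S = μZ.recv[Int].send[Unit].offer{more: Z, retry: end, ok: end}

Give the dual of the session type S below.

μZ.send[Int].recv[Unit].select{more: Z, retry: end, ok: end}

μZ → μZ  (rec unchanged)
  recv[Int] → send[Int]
    send[Unit] → recv[Unit]
      offer{more,retry,ok} → select{more,retry,ok}  (offer→select)
        case more:
          dual(Z) = Z
        case retry:
          dual(end) = end
        case ok:
          dual(end) = end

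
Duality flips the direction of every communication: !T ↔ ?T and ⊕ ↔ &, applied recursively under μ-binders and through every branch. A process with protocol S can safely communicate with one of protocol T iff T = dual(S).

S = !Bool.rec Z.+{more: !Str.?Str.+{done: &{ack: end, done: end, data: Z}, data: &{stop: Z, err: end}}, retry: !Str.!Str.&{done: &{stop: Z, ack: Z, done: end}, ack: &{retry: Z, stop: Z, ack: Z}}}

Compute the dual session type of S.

?Bool.rec Z.&{more: ?Str.!Str.&{done: +{ack: end, done: end, data: Z}, data: +{stop: Z, err: end}}, retry: ?Str.?Str.+{done: +{stop: Z, ack: Z, done: end}, ack: +{retry: Z, stop: Z, ack: Z}}}

!Bool → ?Bool
  rec Z → rec Z  (μ self-dual)
    +{more,retry} → &{more,retry}  (select→offer)
      • more:
        !Str → ?Str
          ?Str → !Str
            +{done,data} → &{done,data}  (select→offer)
              • done:
                &{ack,done,data} → +{ack,done,data}  (external→internal)
                  • ack:
                    end self-dual
                  • done:
                    end self-dual
                  • data:
                    Z self-dual
              • data:
                &{stop,err} → +{stop,err}  (external→internal)
                  • stop:
                    Z self-dual
                  • err:
                    end self-dual
      • retry:
        !Str → ?Str
          !Str → ?Str
            &{done,ack} → +{done,ack}  (external→internal)
              • done:
                &{stop,ack,done} → +{stop,ack,done}  (external→internal)
                  • stop:
                    Z self-dual
                  • ack:
                    Z self-dual
                  • done:
                    end self-dual
              • ack:
                &{retry,stop,ack} → +{retry,stop,ack}  (external→internal)
                  • retry:
                    Z self-dual
                  • stop:
                    Z self-dual
                  • ack:
                    Z self-dual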